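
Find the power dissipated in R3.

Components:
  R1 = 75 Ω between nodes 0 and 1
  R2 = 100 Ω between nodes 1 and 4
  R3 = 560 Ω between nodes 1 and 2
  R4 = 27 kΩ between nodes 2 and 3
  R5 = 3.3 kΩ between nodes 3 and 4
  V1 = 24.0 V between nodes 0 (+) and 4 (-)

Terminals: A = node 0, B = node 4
Nodal analysis, taking node 4 as the 0 V reference.
Source V1 fixes V_0 = 24 V.
KCL at each unknown node (sum of currents leaving = 0; resistances in Ω):
  Node 1: (V_1 - 24)/75 + (V_1 - 0)/100 + (V_1 - V_2)/560 = 0
  Node 2: (V_2 - V_1)/560 + (V_2 - V_3)/27000 = 0
  Node 3: (V_3 - V_2)/27000 + (V_3 - 0)/3300 = 0
Collecting terms (coefficients in siemens):
  0.02512·V_1 - 0.001786·V_2 = 0.32
  0.001823·V_2 - 0.001786·V_1 - 0.00003704·V_3 = 0
  0.0003401·V_3 - 0.00003704·V_2 = 0
Solving these 3 simultaneous equations (Gaussian elimination) gives:
  V_1 = 13.7 V, V_2 = 13.45 V, V_3 = 1.464 V
I_R3 = (V_1 - V_2)/R3 = (13.7 - 13.45)/560 = 0.0004438 A
P_R3 = I_R3² × R3 = (0.0004438)² × 560 = 0.0001103 W

Final answer: 0.0001103 W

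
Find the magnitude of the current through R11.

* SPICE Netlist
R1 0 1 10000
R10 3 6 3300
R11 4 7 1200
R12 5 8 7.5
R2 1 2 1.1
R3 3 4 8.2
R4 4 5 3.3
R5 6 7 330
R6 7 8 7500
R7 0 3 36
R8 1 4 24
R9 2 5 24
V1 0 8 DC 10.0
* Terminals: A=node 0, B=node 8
Nodal analysis, taking node 8 as the 0 V reference.
Source V1 fixes V_0 = 10 V.
KCL at each unknown node (sum of currents leaving = 0; resistances in Ω):
  Node 1: (V_1 - 10)/10000 + (V_1 - V_2)/1.1 + (V_1 - V_4)/24 = 0
  Node 2: (V_2 - V_1)/1.1 + (V_2 - V_5)/24 = 0
  Node 3: (V_3 - V_4)/8.2 + (V_3 - 10)/36 + (V_3 - V_6)/3300 = 0
  Node 4: (V_4 - V_3)/8.2 + (V_4 - V_5)/3.3 + (V_4 - V_1)/24 + (V_4 - V_7)/1200 = 0
  Node 5: (V_5 - V_4)/3.3 + (V_5 - V_2)/24 + (V_5 - 0)/7.5 = 0
  Node 6: (V_6 - V_7)/330 + (V_6 - V_3)/3300 = 0
  Node 7: (V_7 - V_6)/330 + (V_7 - 0)/7500 + (V_7 - V_4)/1200 = 0
Collecting terms (coefficients in siemens):
  0.9509·V_1 - 0.9091·V_2 - 0.04167·V_4 = 0.001
  0.9508·V_2 - 0.9091·V_1 - 0.04167·V_5 = 0
  0.15·V_3 - 0.122·V_4 - 0.000303·V_6 = 0.2778
  0.4675·V_4 - 0.04167·V_1 - 0.122·V_3 - 0.303·V_5 - 0.0008333·V_7 = 0
  0.478·V_5 - 0.04167·V_2 - 0.303·V_4 = 0
  0.003333·V_6 - 0.000303·V_3 - 0.00303·V_7 = 0
  0.003997·V_7 - 0.0008333·V_4 - 0.00303·V_6 = 0
Solving these 7 simultaneous equations (Gaussian elimination) gives:
  V_1 = 1.672 V, V_2 = 1.659 V, V_3 = 3.431 V, V_4 = 1.938 V
  V_5 = 1.373 V, V_6 = 2.185 V, V_7 = 2.061 V
I_R11 = (V_4 - V_7)/R11 = (1.938 - 2.061)/1200 = -0.0001027 A
|I_R11| = 0.0001027 A

Final answer: |I_R11| = 0.0001027 A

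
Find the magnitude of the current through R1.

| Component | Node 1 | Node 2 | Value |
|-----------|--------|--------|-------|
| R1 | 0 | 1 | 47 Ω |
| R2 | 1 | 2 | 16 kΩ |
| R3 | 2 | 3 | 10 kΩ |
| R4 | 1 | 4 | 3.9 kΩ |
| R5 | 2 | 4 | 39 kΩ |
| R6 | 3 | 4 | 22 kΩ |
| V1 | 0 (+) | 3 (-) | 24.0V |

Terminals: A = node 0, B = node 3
Nodal analysis, taking node 3 as the 0 V reference.
Source V1 fixes V_0 = 24 V.
KCL at each unknown node (sum of currents leaving = 0; resistances in Ω):
  Node 1: (V_1 - 24)/47 + (V_1 - V_2)/16000 + (V_1 - V_4)/3900 = 0
  Node 2: (V_2 - V_1)/16000 + (V_2 - 0)/10000 + (V_2 - V_4)/39000 = 0
  Node 4: (V_4 - V_1)/3900 + (V_4 - V_2)/39000 + (V_4 - 0)/22000 = 0
Collecting terms (coefficients in siemens):
  0.0216·V_1 - 0.0000625·V_2 - 0.0002564·V_4 = 0.5106
  0.0001881·V_2 - 0.0000625·V_1 - 0.00002564·V_4 = 0
  0.0003275·V_4 - 0.0002564·V_1 - 0.00002564·V_2 = 0
Solving these 3 simultaneous equations (Gaussian elimination) gives:
  V_1 = 23.91 V, V_2 = 10.61 V, V_4 = 19.55 V
I_R1 = (V_0 - V_1)/R1 = (24 - 23.91)/47 = 0.001949 A
|I_R1| = 0.001949 A

Final answer: |I_R1| = 0.001949 A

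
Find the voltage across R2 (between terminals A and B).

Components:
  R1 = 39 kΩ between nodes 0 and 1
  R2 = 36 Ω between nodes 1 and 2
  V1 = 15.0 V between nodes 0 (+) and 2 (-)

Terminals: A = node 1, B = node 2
R1 and R2 are in series across V1 (node 0 → node 1 → node 2), and the output A–B is taken across R2, so this is a voltage divider.
Series current: I = V1/(R1 + R2) = 15/(39000 + 36) = 15/39040 = 0.0003843 A
V_R2 = I × R2 = V1 × R2/(R1 + R2) = 15 × 36/39040 = 0.01383 V

Final answer: 0.01383 V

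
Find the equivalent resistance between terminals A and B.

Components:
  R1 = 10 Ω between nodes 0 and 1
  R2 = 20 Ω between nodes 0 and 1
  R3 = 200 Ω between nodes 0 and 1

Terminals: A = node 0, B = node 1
Reduce the network between node 0 (A) and node 1 (B) by series/parallel combination:
  Rp1 = R1 ‖ R2 ‖ R3 (parallel, all between nodes 0 and 1) = 1/(1/10 + 1/20 + 1/200) = 6.452 Ω
R_eq = 6.452 Ω

Final answer: 6.452 Ω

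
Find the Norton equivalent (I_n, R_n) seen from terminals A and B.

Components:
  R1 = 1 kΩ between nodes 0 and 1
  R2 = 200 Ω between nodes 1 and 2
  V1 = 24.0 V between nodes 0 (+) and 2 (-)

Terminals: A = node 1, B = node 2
Find the Thévenin equivalent first; then I_n = V_th/R_th and R_n = R_th.
Step 1 — V_th is the open-circuit voltage V_A - V_B (nothing connected across the terminals).
Nodal analysis, taking node 2 as the 0 V reference.
Source V1 fixes V_0 = 24 V.
KCL at each unknown node (sum of currents leaving = 0; resistances in Ω):
  Node 1: (V_1 - 24)/1000 + (V_1 - 0)/200 = 0
Collecting terms: 0.006 × V_1 = 0.024  =>  V_1 = 4 V
V_th = V_1 - V_2 = 4 - 0 = 4 V
Step 2 — R_th: zero the source — replace V1 by a short circuit (node 2 merges into node 0) — and find the resistance seen between A (node 1) and B (node 0).
Reduce the network between node 1 (A) and node 0 (B) by series/parallel combination:
  Rp1 = R1 ‖ R2 (parallel, both between nodes 0 and 1) = 1/(1/1000 + 1/200) = 166.7 Ω
R_th = 166.7 Ω
I_n = V_th/R_th = 4/166.7 = 0.024 A, and R_n = R_th = 166.7 Ω

Final answer: I_n = 0.024 A, R_n = 166.7 Ω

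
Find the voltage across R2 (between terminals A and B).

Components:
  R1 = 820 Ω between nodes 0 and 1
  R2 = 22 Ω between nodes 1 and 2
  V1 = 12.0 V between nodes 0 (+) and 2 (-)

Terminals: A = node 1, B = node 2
R1 and R2 are in series across V1 (node 0 → node 1 → node 2), and the output A–B is taken across R2, so this is a voltage divider.
Series current: I = V1/(R1 + R2) = 12/(820 + 22) = 12/842 = 0.01425 A
V_R2 = I × R2 = V1 × R2/(R1 + R2) = 12 × 22/842 = 0.3135 V

Final answer: 0.3135 V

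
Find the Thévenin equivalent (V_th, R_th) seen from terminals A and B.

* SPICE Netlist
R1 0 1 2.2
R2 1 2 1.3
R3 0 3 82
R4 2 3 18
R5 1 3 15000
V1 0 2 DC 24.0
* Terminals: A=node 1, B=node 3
Step 1 — V_th is the open-circuit voltage V_A - V_B (nothing connected across the terminals).
Nodal analysis, taking node 2 as the 0 V reference.
Source V1 fixes V_0 = 24 V.
KCL at each unknown node (sum of currents leaving = 0; resistances in Ω):
  Node 1: (V_1 - 24)/2.2 + (V_1 - 0)/1.3 + (V_1 - V_3)/15000 = 0
  Node 3: (V_3 - 24)/82 + (V_3 - 0)/18 + (V_3 - V_1)/15000 = 0
Collecting terms (coefficients in siemens):
  1.224·V_1 - 0.00006667·V_3 = 10.91
  0.06782·V_3 - 0.00006667·V_1 = 0.2927
Determinant D = (1.224)(0.06782) - (-0.00006667)(-0.00006667) = 0.083
V_1 = [(10.91)(0.06782) - (-0.00006667)(0.2927)]/D = 8.914 V
V_3 = [(1.224)(0.2927) - (10.91)(-0.00006667)]/D = 4.325 V
V_th = V_1 - V_3 = 8.914 - 4.325 = 4.59 V
Step 2 — R_th: zero the source — replace V1 by a short circuit (node 2 merges into node 0) — and find the resistance seen between A (node 1) and B (node 3).
Reduce the network between node 1 (A) and node 3 (B) by series/parallel combination:
  Rp1 = R1 ‖ R2 (parallel, both between nodes 0 and 1) = 1/(1/2.2 + 1/1.3) = 0.8171 Ω
  Rp2 = R3 ‖ R4 (parallel, both between nodes 0 and 3) = 1/(1/82 + 1/18) = 14.76 Ω
  Rs1 = Rp1 + Rp2 (series, joined only at node 0) = 0.8171 + 14.76 = 15.58 Ω
  Rp3 = R5 ‖ Rs1 (parallel, both between nodes 1 and 3) = 1/(1/15000 + 1/15.58) = 15.56 Ω
R_th = 15.56 Ω

Final answer: V_th = 4.59 V, R_th = 15.56 Ω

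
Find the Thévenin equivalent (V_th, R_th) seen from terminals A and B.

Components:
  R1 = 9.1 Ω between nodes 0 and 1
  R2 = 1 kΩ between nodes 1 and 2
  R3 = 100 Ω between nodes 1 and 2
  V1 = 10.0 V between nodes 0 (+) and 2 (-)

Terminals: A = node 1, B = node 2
Step 1 — V_th is the open-circuit voltage V_A - V_B (nothing connected across the terminals).
Nodal analysis, taking node 2 as the 0 V reference.
Source V1 fixes V_0 = 10 V.
KCL at each unknown node (sum of currents leaving = 0; resistances in Ω):
  Node 1: (V_1 - 10)/9.1 + (V_1 - 0)/1000 + (V_1 - 0)/100 = 0
Collecting terms: 0.1209 × V_1 = 1.099  =>  V_1 = 9.09 V
V_th = V_1 - V_2 = 9.09 - 0 = 9.09 V
Step 2 — R_th: zero the source — replace V1 by a short circuit (node 2 merges into node 0) — and find the resistance seen between A (node 1) and B (node 0).
Reduce the network between node 1 (A) and node 0 (B) by series/parallel combination:
  Rp1 = R1 ‖ R2 ‖ R3 (parallel, all between nodes 0 and 1) = 1/(1/9.1 + 1/1000 + 1/100) = 8.272 Ω
R_th = 8.272 Ω

Final answer: V_th = 9.09 V, R_th = 8.272 Ω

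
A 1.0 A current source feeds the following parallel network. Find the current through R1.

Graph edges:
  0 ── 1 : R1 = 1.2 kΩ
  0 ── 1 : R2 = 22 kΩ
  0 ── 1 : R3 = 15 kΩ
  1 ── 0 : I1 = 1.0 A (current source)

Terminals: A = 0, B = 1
All resistors sit directly between nodes 0 and 1, so they are in parallel and share one voltage V; the full source current 1 A splits among them.
1/R_par = 1/1200 + 1/22000 + 1/15000 = 0.0009455 S  =>  R_par = 1058 Ω
V = I × R_par = 1 × 1058 = 1058 V
I_R1 = V/R1 = 1058/1200 = 0.8814 A

Final answer: 0.8814 A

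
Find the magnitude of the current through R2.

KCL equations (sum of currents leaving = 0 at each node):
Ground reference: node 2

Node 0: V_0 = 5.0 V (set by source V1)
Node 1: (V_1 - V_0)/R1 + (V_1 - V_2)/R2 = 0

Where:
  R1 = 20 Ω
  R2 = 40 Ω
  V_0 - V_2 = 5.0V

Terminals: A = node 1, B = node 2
Nodal analysis, taking node 2 as the 0 V reference.
Source V1 fixes V_0 = 5 V.
KCL at each unknown node (sum of currents leaving = 0; resistances in Ω):
  Node 1: (V_1 - 5)/20 + (V_1 - 0)/40 = 0
Collecting terms: 0.075 × V_1 = 0.25  =>  V_1 = 3.333 V
I_R2 = (V_1 - V_2)/R2 = (3.333 - 0)/40 = 0.08333 A
|I_R2| = 0.08333 A

Final answer: |I_R2| = 0.08333 A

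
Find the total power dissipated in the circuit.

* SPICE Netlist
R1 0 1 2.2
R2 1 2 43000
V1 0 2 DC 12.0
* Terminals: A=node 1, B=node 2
Nodal analysis, taking node 2 as the 0 V reference.
Source V1 fixes V_0 = 12 V.
KCL at each unknown node (sum of currents leaving = 0; resistances in Ω):
  Node 1: (V_1 - 12)/2.2 + (V_1 - 0)/43000 = 0
Collecting terms: 0.4546 × V_1 = 5.455  =>  V_1 = 12 V
Power in each resistor, P = (ΔV)²/R:
  P_R1 = (12 - 12)²/2.2 = 0.0000001713 W
  P_R2 = (12 - 0)²/43000 = 0.003348 W
P_total = P_R1 + P_R2 = 0.003349 W

Final answer: 0.003349 W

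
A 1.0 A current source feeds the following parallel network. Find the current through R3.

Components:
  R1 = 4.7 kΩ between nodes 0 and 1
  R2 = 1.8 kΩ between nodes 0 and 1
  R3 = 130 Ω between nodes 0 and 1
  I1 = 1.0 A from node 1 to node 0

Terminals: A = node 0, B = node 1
All resistors sit directly between nodes 0 and 1, so they are in parallel and share one voltage V; the full source current 1 A splits among them.
1/R_par = 1/4700 + 1/1800 + 1/130 = 0.008461 S  =>  R_par = 118.2 Ω
V = I × R_par = 1 × 118.2 = 118.2 V
I_R3 = V/R3 = 118.2/130 = 0.9092 A

Final answer: 0.9092 A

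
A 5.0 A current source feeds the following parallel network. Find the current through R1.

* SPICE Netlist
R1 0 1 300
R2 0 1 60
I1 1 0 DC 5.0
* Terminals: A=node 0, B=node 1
All resistors sit directly between nodes 0 and 1, so they are in parallel and share one voltage V; the full source current 5 A splits among them.
1/R_par = 1/300 + 1/60 = 0.02 S  =>  R_par = 50 Ω
V = I × R_par = 5 × 50 = 250 V
I_R1 = V/R1 = 250/300 = 0.8333 A

Final answer: 0.8333 A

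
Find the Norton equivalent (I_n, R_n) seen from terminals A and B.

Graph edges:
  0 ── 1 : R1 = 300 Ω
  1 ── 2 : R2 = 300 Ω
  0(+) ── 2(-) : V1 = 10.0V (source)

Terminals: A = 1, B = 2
Find the Thévenin equivalent first; then I_n = V_th/R_th and R_n = R_th.
Step 1 — V_th is the open-circuit voltage V_A - V_B (nothing connected across the terminals).
Nodal analysis, taking node 2 as the 0 V reference.
Source V1 fixes V_0 = 10 V.
KCL at each unknown node (sum of currents leaving = 0; resistances in Ω):
  Node 1: (V_1 - 10)/300 + (V_1 - 0)/300 = 0
Collecting terms: 0.006667 × V_1 = 0.03333  =>  V_1 = 5 V
V_th = V_1 - V_2 = 5 - 0 = 5 V
Step 2 — R_th: zero the source — replace V1 by a short circuit (node 2 merges into node 0) — and find the resistance seen between A (node 1) and B (node 0).
Reduce the network between node 1 (A) and node 0 (B) by series/parallel combination:
  Rp1 = R1 ‖ R2 (parallel, both between nodes 0 and 1) = 1/(1/300 + 1/300) = 150 Ω
R_th = 150 Ω
I_n = V_th/R_th = 5/150 = 0.03333 A, and R_n = R_th = 150 Ω

Final answer: I_n = 0.03333 A, R_n = 150 Ω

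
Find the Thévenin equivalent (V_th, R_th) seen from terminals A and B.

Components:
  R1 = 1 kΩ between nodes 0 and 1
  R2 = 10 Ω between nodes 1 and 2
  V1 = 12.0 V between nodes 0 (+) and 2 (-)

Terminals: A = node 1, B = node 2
Step 1 — V_th is the open-circuit voltage V_A - V_B (nothing connected across the terminals).
Nodal analysis, taking node 2 as the 0 V reference.
Source V1 fixes V_0 = 12 V.
KCL at each unknown node (sum of currents leaving = 0; resistances in Ω):
  Node 1: (V_1 - 12)/1000 + (V_1 - 0)/10 = 0
Collecting terms: 0.101 × V_1 = 0.012  =>  V_1 = 0.1188 V
V_th = V_1 - V_2 = 0.1188 - 0 = 0.1188 V
Step 2 — R_th: zero the source — replace V1 by a short circuit (node 2 merges into node 0) — and find the resistance seen between A (node 1) and B (node 0).
Reduce the network between node 1 (A) and node 0 (B) by series/parallel combination:
  Rp1 = R1 ‖ R2 (parallel, both between nodes 0 and 1) = 1/(1/1000 + 1/10) = 9.901 Ω
R_th = 9.901 Ω

Final answer: V_th = 0.1188 V, R_th = 9.901 Ω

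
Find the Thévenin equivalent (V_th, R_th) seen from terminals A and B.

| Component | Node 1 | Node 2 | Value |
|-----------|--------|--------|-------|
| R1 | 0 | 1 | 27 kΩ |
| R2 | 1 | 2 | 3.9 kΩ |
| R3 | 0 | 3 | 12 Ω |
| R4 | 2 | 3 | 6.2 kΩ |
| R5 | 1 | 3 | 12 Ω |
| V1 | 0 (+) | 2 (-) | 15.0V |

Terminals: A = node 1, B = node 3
Step 1 — V_th is the open-circuit voltage V_A - V_B (nothing connected across the terminals).
Nodal analysis, taking node 2 as the 0 V reference.
Source V1 fixes V_0 = 15 V.
KCL at each unknown node (sum of currents leaving = 0; resistances in Ω):
  Node 1: (V_1 - 15)/27000 + (V_1 - 0)/3900 + (V_1 - V_3)/12 = 0
  Node 3: (V_3 - 15)/12 + (V_3 - 0)/6200 + (V_3 - V_1)/12 = 0
Collecting terms (coefficients in siemens):
  0.08363·V_1 - 0.08333·V_3 = 0.0005556
  0.1668·V_3 - 0.08333·V_1 = 1.25
Determinant D = (0.08363)(0.1668) - (-0.08333)(-0.08333) = 0.007007
V_1 = [(0.0005556)(0.1668) - (-0.08333)(1.25)]/D = 14.88 V
V_3 = [(0.08363)(1.25) - (0.0005556)(-0.08333)]/D = 14.93 V
V_th = V_1 - V_3 = 14.88 - 14.93 = -0.04573 V
Step 2 — R_th: zero the source — replace V1 by a short circuit (node 2 merges into node 0) — and find the resistance seen between A (node 1) and B (node 3).
Reduce the network between node 1 (A) and node 3 (B) by series/parallel combination:
  Rp1 = R1 ‖ R2 (parallel, both between nodes 0 and 1) = 1/(1/27000 + 1/3900) = 3408 Ω
  Rp2 = R3 ‖ R4 (parallel, both between nodes 0 and 3) = 1/(1/12 + 1/6200) = 11.98 Ω
  Rs1 = Rp1 + Rp2 (series, joined only at node 0) = 3408 + 11.98 = 3420 Ω
  Rp3 = R5 ‖ Rs1 (parallel, both between nodes 1 and 3) = 1/(1/12 + 1/3420) = 11.96 Ω
R_th = 11.96 Ω

Final answer: V_th = -0.04573 V, R_th = 11.96 Ω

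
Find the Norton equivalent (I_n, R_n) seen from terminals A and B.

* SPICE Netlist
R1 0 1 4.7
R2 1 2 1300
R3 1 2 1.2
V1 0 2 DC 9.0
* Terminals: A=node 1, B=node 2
Find the Thévenin equivalent first; then I_n = V_th/R_th and R_n = R_th.
Step 1 — V_th is the open-circuit voltage V_A - V_B (nothing connected across the terminals).
Nodal analysis, taking node 2 as the 0 V reference.
Source V1 fixes V_0 = 9 V.
KCL at each unknown node (sum of currents leaving = 0; resistances in Ω):
  Node 1: (V_1 - 9)/4.7 + (V_1 - 0)/1300 + (V_1 - 0)/1.2 = 0
Collecting terms: 1.047 × V_1 = 1.915  =>  V_1 = 1.829 V
V_th = V_1 - V_2 = 1.829 - 0 = 1.829 V
Step 2 — R_th: zero the source — replace V1 by a short circuit (node 2 merges into node 0) — and find the resistance seen between A (node 1) and B (node 0).
Reduce the network between node 1 (A) and node 0 (B) by series/parallel combination:
  Rp1 = R1 ‖ R2 ‖ R3 (parallel, all between nodes 0 and 1) = 1/(1/4.7 + 1/1300 + 1/1.2) = 0.9552 Ω
R_th = 0.9552 Ω
I_n = V_th/R_th = 1.829/0.9552 = 1.915 A, and R_n = R_th = 0.9552 Ω

Final answer: I_n = 1.915 A, R_n = 0.9552 Ω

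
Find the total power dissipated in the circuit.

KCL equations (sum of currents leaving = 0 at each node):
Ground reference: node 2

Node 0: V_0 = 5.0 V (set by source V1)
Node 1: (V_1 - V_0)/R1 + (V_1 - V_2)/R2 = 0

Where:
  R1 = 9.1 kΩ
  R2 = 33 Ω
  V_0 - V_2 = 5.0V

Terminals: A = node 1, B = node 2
Nodal analysis, taking node 2 as the 0 V reference.
Source V1 fixes V_0 = 5 V.
KCL at each unknown node (sum of currents leaving = 0; resistances in Ω):
  Node 1: (V_1 - 5)/9100 + (V_1 - 0)/33 = 0
Collecting terms: 0.03041 × V_1 = 0.0005495  =>  V_1 = 0.01807 V
Power in each resistor, P = (ΔV)²/R:
  P_R1 = (5 - 0.01807)²/9100 = 0.002727 W
  P_R2 = (0.01807 - 0)²/33 = 0.000009891 W
P_total = P_R1 + P_R2 = 0.002737 W

Final answer: 0.002737 W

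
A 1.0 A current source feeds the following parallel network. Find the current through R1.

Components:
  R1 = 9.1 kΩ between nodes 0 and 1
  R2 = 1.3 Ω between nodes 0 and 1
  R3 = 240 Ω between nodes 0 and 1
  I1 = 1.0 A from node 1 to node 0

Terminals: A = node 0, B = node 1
All resistors sit directly between nodes 0 and 1, so they are in parallel and share one voltage V; the full source current 1 A splits among them.
1/R_par = 1/9100 + 1/1.3 + 1/240 = 0.7735 S  =>  R_par = 1.293 Ω
V = I × R_par = 1 × 1.293 = 1.293 V
I_R1 = V/R1 = 1.293/9100 = 0.0001421 A

Final answer: 0.0001421 A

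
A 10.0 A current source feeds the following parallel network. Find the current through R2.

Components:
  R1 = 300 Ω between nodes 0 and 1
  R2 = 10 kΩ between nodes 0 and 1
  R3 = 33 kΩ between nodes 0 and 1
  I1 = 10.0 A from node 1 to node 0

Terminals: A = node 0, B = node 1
All resistors sit directly between nodes 0 and 1, so they are in parallel and share one voltage V; the full source current 10 A splits among them.
1/R_par = 1/300 + 1/10000 + 1/33000 = 0.003464 S  =>  R_par = 288.7 Ω
V = I × R_par = 10 × 288.7 = 2887 V
I_R2 = V/R2 = 2887/10000 = 0.2887 A

Final answer: 0.2887 A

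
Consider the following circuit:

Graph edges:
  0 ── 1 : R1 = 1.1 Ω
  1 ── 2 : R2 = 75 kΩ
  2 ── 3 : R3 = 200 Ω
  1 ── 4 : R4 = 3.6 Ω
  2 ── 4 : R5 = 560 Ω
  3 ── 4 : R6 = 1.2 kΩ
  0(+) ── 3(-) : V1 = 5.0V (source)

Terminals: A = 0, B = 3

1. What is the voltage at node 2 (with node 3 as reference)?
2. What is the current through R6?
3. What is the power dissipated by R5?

Nodal analysis, taking node 3 as the 0 V reference.
Source V1 fixes V_0 = 5 V.
KCL at each unknown node (sum of currents leaving = 0; resistances in Ω):
  Node 1: (V_1 - 5)/1.1 + (V_1 - V_2)/75000 + (V_1 - V_4)/3.6 = 0
  Node 2: (V_2 - V_1)/75000 + (V_2 - 0)/200 + (V_2 - V_4)/560 = 0
  Node 4: (V_4 - V_1)/3.6 + (V_4 - V_2)/560 + (V_4 - 0)/1200 = 0
Collecting terms (coefficients in siemens):
  1.187·V_1 - 0.00001333·V_2 - 0.2778·V_4 = 4.545
  0.006799·V_2 - 0.00001333·V_1 - 0.001786·V_4 = 0
  0.2804·V_4 - 0.2778·V_1 - 0.001786·V_2 = 0
Solving these 3 simultaneous equations (Gaussian elimination) gives:
  V_1 = 4.988 V, V_2 = 1.31 V, V_4 = 4.95 V
Part 1:
  Read off the nodal solution: V_2 = 1.31 V
Part 2:
  I_R6 = (V_3 - V_4)/R6 = (0 - 4.95)/1200 = -0.004125 A
  Magnitude: I_R6 = 0.004125 A
Part 3:
  I_R5 = (V_2 - V_4)/R5 = (1.31 - 4.95)/560 = -0.0065 A
  P_R5 = I_R5² × R5 = (-0.0065)² × 560 = 0.02366 W

Final answers:
1. V_2 = 1.31 V
2. I_R6 = 0.004125 A
3. P_R5 = 0.02366 W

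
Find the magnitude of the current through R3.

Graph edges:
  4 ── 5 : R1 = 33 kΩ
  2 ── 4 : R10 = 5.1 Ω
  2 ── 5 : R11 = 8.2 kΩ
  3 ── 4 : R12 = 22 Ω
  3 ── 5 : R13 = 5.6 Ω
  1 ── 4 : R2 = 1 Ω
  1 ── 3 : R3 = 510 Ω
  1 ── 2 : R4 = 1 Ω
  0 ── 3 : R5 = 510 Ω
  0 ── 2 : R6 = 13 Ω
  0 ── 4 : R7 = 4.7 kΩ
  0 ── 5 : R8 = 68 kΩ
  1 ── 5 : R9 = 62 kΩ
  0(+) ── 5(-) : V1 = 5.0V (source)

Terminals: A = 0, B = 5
Nodal analysis, taking node 5 as the 0 V reference.
Source V1 fixes V_0 = 5 V.
KCL at each unknown node (sum of currents leaving = 0; resistances in Ω):
  Node 1: (V_1 - V_4)/1 + (V_1 - V_3)/510 + (V_1 - V_2)/1 + (V_1 - 0)/62000 = 0
  Node 2: (V_2 - V_1)/1 + (V_2 - 5)/13 + (V_2 - V_4)/5.1 + (V_2 - 0)/8200 = 0
  Node 3: (V_3 - V_1)/510 + (V_3 - 5)/510 + (V_3 - V_4)/22 + (V_3 - 0)/5.6 = 0
  Node 4: (V_4 - 0)/33000 + (V_4 - V_1)/1 + (V_4 - 5)/4700 + (V_4 - V_2)/5.1 + (V_4 - V_3)/22 = 0
Collecting terms (coefficients in siemens):
  2.002·V_1 - 1·V_2 - 0.001961·V_3 - 1·V_4 = 0
  1.273·V_2 - 1·V_1 - 0.1961·V_4 = 0.3846
  0.2279·V_3 - 0.001961·V_1 - 0.04545·V_4 = 0.009804
  1.242·V_4 - 1·V_1 - 0.1961·V_2 - 0.04545·V_3 = 0.001064
Solving these 4 simultaneous equations (Gaussian elimination) gives:
  V_1 = 3.343 V, V_2 = 3.43 V, V_3 = 0.7221 V, V_4 = 3.261 V
I_R3 = (V_1 - V_3)/R3 = (3.343 - 0.7221)/510 = 0.005139 A
|I_R3| = 0.005139 A

Final answer: |I_R3| = 0.005139 A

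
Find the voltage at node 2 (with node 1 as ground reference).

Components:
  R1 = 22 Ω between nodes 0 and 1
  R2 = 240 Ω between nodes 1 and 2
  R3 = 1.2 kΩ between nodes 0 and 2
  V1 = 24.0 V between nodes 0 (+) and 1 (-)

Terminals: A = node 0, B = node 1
Nodal analysis, taking node 1 as the 0 V reference.
Source V1 fixes V_0 = 24 V.
KCL at each unknown node (sum of currents leaving = 0; resistances in Ω):
  Node 2: (V_2 - 0)/240 + (V_2 - 24)/1200 = 0
Collecting terms: 0.005 × V_2 = 0.02  =>  V_2 = 4 V
The requested potential is V_2 = 4 V.

Final answer: V_2 = 4 V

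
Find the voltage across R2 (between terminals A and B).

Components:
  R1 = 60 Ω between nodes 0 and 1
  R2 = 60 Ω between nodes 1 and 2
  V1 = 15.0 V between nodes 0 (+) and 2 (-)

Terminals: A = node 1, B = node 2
R1 and R2 are in series across V1 (node 0 → node 1 → node 2), and the output A–B is taken across R2, so this is a voltage divider.
Series current: I = V1/(R1 + R2) = 15/(60 + 60) = 15/120 = 0.125 A
V_R2 = I × R2 = V1 × R2/(R1 + R2) = 15 × 60/120 = 7.5 V

Final answer: 7.5 V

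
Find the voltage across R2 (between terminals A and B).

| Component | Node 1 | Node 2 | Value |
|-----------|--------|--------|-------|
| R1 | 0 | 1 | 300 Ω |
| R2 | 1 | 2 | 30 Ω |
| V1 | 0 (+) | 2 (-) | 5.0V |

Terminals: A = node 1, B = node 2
R1 and R2 are in series across V1 (node 0 → node 1 → node 2), and the output A–B is taken across R2, so this is a voltage divider.
Series current: I = V1/(R1 + R2) = 5/(300 + 30) = 5/330 = 0.01515 A
V_R2 = I × R2 = V1 × R2/(R1 + R2) = 5 × 30/330 = 0.4545 V

Final answer: 0.4545 V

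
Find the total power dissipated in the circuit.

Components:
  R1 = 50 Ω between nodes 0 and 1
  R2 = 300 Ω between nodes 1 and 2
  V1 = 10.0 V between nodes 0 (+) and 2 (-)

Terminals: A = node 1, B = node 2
Nodal analysis, taking node 2 as the 0 V reference.
Source V1 fixes V_0 = 10 V.
KCL at each unknown node (sum of currents leaving = 0; resistances in Ω):
  Node 1: (V_1 - 10)/50 + (V_1 - 0)/300 = 0
Collecting terms: 0.02333 × V_1 = 0.2  =>  V_1 = 8.571 V
Power in each resistor, P = (ΔV)²/R:
  P_R1 = (10 - 8.571)²/50 = 0.04082 W
  P_R2 = (8.571 - 0)²/300 = 0.2449 W
P_total = P_R1 + P_R2 = 0.2857 W

Final answer: 0.2857 W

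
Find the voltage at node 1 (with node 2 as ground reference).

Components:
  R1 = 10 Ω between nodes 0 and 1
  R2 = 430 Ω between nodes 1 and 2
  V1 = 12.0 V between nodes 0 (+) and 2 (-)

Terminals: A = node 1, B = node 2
Nodal analysis, taking node 2 as the 0 V reference.
Source V1 fixes V_0 = 12 V.
KCL at each unknown node (sum of currents leaving = 0; resistances in Ω):
  Node 1: (V_1 - 12)/10 + (V_1 - 0)/430 = 0
Collecting terms: 0.1023 × V_1 = 1.2  =>  V_1 = 11.73 V
The requested potential is V_1 = 11.73 V.

Final answer: V_1 = 11.73 V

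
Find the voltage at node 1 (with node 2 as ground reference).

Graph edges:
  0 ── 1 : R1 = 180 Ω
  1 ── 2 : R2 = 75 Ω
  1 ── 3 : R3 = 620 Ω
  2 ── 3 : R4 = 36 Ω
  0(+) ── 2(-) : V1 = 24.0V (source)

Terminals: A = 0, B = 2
Nodal analysis, taking node 2 as the 0 V reference.
Source V1 fixes V_0 = 24 V.
KCL at each unknown node (sum of currents leaving = 0; resistances in Ω):
  Node 1: (V_1 - 24)/180 + (V_1 - 0)/75 + (V_1 - V_3)/620 = 0
  Node 3: (V_3 - V_1)/620 + (V_3 - 0)/36 = 0
Collecting terms (coefficients in siemens):
  0.0205·V_1 - 0.001613·V_3 = 0.1333
  0.02939·V_3 - 0.001613·V_1 = 0
Determinant D = (0.0205)(0.02939) - (-0.001613)(-0.001613) = 0.0006
V_1 = [(0.1333)(0.02939) - (-0.001613)(0)]/D = 6.532 V
V_3 = [(0.0205)(0) - (0.1333)(-0.001613)]/D = 0.3584 V
The requested potential is V_1 = 6.532 V.

Final answer: V_1 = 6.532 V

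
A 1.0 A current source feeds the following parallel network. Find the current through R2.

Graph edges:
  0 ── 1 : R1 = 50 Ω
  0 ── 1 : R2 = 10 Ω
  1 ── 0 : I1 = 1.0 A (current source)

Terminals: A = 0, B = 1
All resistors sit directly between nodes 0 and 1, so they are in parallel and share one voltage V; the full source current 1 A splits among them.
1/R_par = 1/50 + 1/10 = 0.12 S  =>  R_par = 8.333 Ω
V = I × R_par = 1 × 8.333 = 8.333 V
I_R2 = V/R2 = 8.333/10 = 0.8333 A

Final answer: 0.8333 A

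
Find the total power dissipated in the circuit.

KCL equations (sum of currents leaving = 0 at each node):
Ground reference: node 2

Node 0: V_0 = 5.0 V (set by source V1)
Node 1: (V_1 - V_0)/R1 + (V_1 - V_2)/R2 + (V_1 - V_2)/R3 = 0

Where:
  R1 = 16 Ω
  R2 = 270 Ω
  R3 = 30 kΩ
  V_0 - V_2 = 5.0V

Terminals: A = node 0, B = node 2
Nodal analysis, taking node 2 as the 0 V reference.
Source V1 fixes V_0 = 5 V.
KCL at each unknown node (sum of currents leaving = 0; resistances in Ω):
  Node 1: (V_1 - 5)/16 + (V_1 - 0)/270 + (V_1 - 0)/30000 = 0
Collecting terms: 0.06624 × V_1 = 0.3125  =>  V_1 = 4.718 V
Power in each resistor, P = (ΔV)²/R:
  P_R1 = (5 - 4.718)²/16 = 0.004974 W
  P_R2 = (4.718 - 0)²/270 = 0.08244 W
  P_R3 = (4.718 - 0)²/30000 = 0.000742 W
P_total = P_R1 + P_R2 + P_R3 = 0.08815 W

Final answer: 0.08815 W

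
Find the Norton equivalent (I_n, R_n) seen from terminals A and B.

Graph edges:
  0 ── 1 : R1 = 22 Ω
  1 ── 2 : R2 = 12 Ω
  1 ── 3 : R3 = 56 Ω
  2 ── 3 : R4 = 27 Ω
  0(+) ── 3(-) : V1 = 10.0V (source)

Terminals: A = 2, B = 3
Find the Thévenin equivalent first; then I_n = V_th/R_th and R_n = R_th.
Step 1 — V_th is the open-circuit voltage V_A - V_B (nothing connected across the terminals).
Nodal analysis, taking node 3 as the 0 V reference.
Source V1 fixes V_0 = 10 V.
KCL at each unknown node (sum of currents leaving = 0; resistances in Ω):
  Node 1: (V_1 - 10)/22 + (V_1 - V_2)/12 + (V_1 - 0)/56 = 0
  Node 2: (V_2 - V_1)/12 + (V_2 - 0)/27 = 0
Collecting terms (coefficients in siemens):
  0.1466·V_1 - 0.08333·V_2 = 0.4545
  0.1204·V_2 - 0.08333·V_1 = 0
Determinant D = (0.1466)(0.1204) - (-0.08333)(-0.08333) = 0.01071
V_1 = [(0.4545)(0.1204) - (-0.08333)(0)]/D = 5.11 V
V_2 = [(0.1466)(0) - (0.4545)(-0.08333)]/D = 3.538 V
V_th = V_2 - V_3 = 3.538 - 0 = 3.538 V
Step 2 — R_th: zero the source — replace V1 by a short circuit (node 3 merges into node 0) — and find the resistance seen between A (node 2) and B (node 0).
Reduce the network between node 2 (A) and node 0 (B) by series/parallel combination:
  Rp1 = R1 ‖ R3 (parallel, both between nodes 0 and 1) = 1/(1/22 + 1/56) = 15.79 Ω
  Rs1 = R2 + Rp1 (series, joined only at node 1) = 12 + 15.79 = 27.79 Ω
  Rp2 = R4 ‖ Rs1 (parallel, both between nodes 0 and 2) = 1/(1/27 + 1/27.79) = 13.7 Ω
R_th = 13.7 Ω
I_n = V_th/R_th = 3.538/13.7 = 0.2583 A, and R_n = R_th = 13.7 Ω

Final answer: I_n = 0.2583 A, R_n = 13.7 Ω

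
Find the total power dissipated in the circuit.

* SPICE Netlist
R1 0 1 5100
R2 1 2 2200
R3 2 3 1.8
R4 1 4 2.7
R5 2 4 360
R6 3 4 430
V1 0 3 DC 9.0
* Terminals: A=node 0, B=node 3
Nodal analysis, taking node 3 as the 0 V reference.
Source V1 fixes V_0 = 9 V.
KCL at each unknown node (sum of currents leaving = 0; resistances in Ω):
  Node 1: (V_1 - 9)/5100 + (V_1 - V_2)/2200 + (V_1 - V_4)/2.7 = 0
  Node 2: (V_2 - V_1)/2200 + (V_2 - 0)/1.8 + (V_2 - V_4)/360 = 0
  Node 4: (V_4 - V_1)/2.7 + (V_4 - V_2)/360 + (V_4 - 0)/430 = 0
Collecting terms (coefficients in siemens):
  0.371·V_1 - 0.0004545·V_2 - 0.3704·V_4 = 0.001765
  0.5588·V_2 - 0.0004545·V_1 - 0.002778·V_4 = 0
  0.3755·V_4 - 0.3704·V_1 - 0.002778·V_2 = 0
Solving these 3 simultaneous equations (Gaussian elimination) gives:
  V_1 = 0.3114 V, V_2 = 0.001781 V, V_4 = 0.3072 V
Power in each resistor, P = (ΔV)²/R:
  P_R1 = (9 - 0.3114)²/5100 = 0.0148 W
  P_R2 = (0.3114 - 0.001781)²/2200 = 0.00004358 W
  P_R3 = (0.001781 - 0)²/1.8 = 0.000001761 W
  P_R4 = (0.3114 - 0.3072)²/2.7 = 0.000006595 W
  P_R5 = (0.001781 - 0.3072)²/360 = 0.0002591 W
  P_R6 = (0 - 0.3072)²/430 = 0.0002195 W
P_total = P_R1 + P_R2 + P_R3 + P_R4 + P_R5 + P_R6 = 0.01533 W

Final answer: 0.01533 W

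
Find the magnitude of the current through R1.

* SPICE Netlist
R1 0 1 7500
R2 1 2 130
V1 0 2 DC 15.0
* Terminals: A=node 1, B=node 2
Nodal analysis, taking node 2 as the 0 V reference.
Source V1 fixes V_0 = 15 V.
KCL at each unknown node (sum of currents leaving = 0; resistances in Ω):
  Node 1: (V_1 - 15)/7500 + (V_1 - 0)/130 = 0
Collecting terms: 0.007826 × V_1 = 0.002  =>  V_1 = 0.2556 V
I_R1 = (V_0 - V_1)/R1 = (15 - 0.2556)/7500 = 0.001966 A
|I_R1| = 0.001966 A

Final answer: |I_R1| = 0.001966 A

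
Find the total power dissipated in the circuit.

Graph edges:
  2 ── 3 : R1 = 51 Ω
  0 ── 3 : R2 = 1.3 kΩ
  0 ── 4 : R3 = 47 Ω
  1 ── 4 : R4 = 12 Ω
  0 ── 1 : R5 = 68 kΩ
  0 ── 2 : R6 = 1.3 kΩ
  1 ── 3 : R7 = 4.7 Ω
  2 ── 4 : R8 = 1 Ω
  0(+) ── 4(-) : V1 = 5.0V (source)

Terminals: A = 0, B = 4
Nodal analysis, taking node 4 as the 0 V reference.
Source V1 fixes V_0 = 5 V.
KCL at each unknown node (sum of currents leaving = 0; resistances in Ω):
  Node 1: (V_1 - 0)/12 + (V_1 - 5)/68000 + (V_1 - V_3)/4.7 = 0
  Node 2: (V_2 - V_3)/51 + (V_2 - 5)/1300 + (V_2 - 0)/1 = 0
  Node 3: (V_3 - V_2)/51 + (V_3 - 5)/1300 + (V_3 - V_1)/4.7 = 0
Collecting terms (coefficients in siemens):
  0.2961·V_1 - 0.2128·V_3 = 0.00007353
  1.02·V_2 - 0.01961·V_3 = 0.003846
  0.2331·V_3 - 0.2128·V_1 - 0.01961·V_2 = 0.003846
Solving these 3 simultaneous equations (Gaussian elimination) gives:
  V_1 = 0.03598 V, V_2 = 0.004725 V, V_3 = 0.04973 V
Power in each resistor, P = (ΔV)²/R:
  P_R1 = (0.004725 - 0.04973)²/51 = 0.00003972 W
  P_R2 = (5 - 0.04973)²/1300 = 0.01885 W
  P_R3 = (5 - 0)²/47 = 0.5319 W
  P_R4 = (0.03598 - 0)²/12 = 0.0001079 W
  P_R5 = (5 - 0.03598)²/68000 = 0.0003624 W
  P_R6 = (5 - 0.004725)²/1300 = 0.01919 W
  P_R7 = (0.03598 - 0.04973)²/4.7 = 0.00004022 W
  P_R8 = (0.004725 - 0)²/1 = 0.00002233 W
P_total = P_R1 + P_R2 + P_R3 + P_R4 + P_R5 + P_R6 + P_R7 + P_R8 = 0.5705 W

Final answer: 0.5705 W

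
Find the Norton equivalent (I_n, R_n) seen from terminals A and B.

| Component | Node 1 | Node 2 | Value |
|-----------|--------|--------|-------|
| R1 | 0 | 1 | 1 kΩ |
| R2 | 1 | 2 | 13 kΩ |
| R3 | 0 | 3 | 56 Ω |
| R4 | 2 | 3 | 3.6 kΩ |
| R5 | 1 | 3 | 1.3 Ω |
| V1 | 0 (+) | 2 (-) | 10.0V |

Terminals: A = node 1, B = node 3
Find the Thévenin equivalent first; then I_n = V_th/R_th and R_n = R_th.
Step 1 — V_th is the open-circuit voltage V_A - V_B (nothing connected across the terminals).
Nodal analysis, taking node 2 as the 0 V reference.
Source V1 fixes V_0 = 10 V.
KCL at each unknown node (sum of currents leaving = 0; resistances in Ω):
  Node 1: (V_1 - 10)/1000 + (V_1 - 0)/13000 + (V_1 - V_3)/1.3 = 0
  Node 3: (V_3 - 10)/56 + (V_3 - 0)/3600 + (V_3 - V_1)/1.3 = 0
Collecting terms (coefficients in siemens):
  0.7703·V_1 - 0.7692·V_3 = 0.01
  0.7874·V_3 - 0.7692·V_1 = 0.1786
Determinant D = (0.7703)(0.7874) - (-0.7692)(-0.7692) = 0.0148
V_1 = [(0.01)(0.7874) - (-0.7692)(0.1786)]/D = 9.815 V
V_3 = [(0.7703)(0.1786) - (0.01)(-0.7692)]/D = 9.815 V
V_th = V_1 - V_3 = 9.815 - 9.815 = -0.0007405 V
Step 2 — R_th: zero the source — replace V1 by a short circuit (node 2 merges into node 0) — and find the resistance seen between A (node 1) and B (node 3).
Reduce the network between node 1 (A) and node 3 (B) by series/parallel combination:
  Rp1 = R1 ‖ R2 (parallel, both between nodes 0 and 1) = 1/(1/1000 + 1/13000) = 928.6 Ω
  Rp2 = R3 ‖ R4 (parallel, both between nodes 0 and 3) = 1/(1/56 + 1/3600) = 55.14 Ω
  Rs1 = Rp1 + Rp2 (series, joined only at node 0) = 928.6 + 55.14 = 983.7 Ω
  Rp3 = R5 ‖ Rs1 (parallel, both between nodes 1 and 3) = 1/(1/1.3 + 1/983.7) = 1.298 Ω
R_th = 1.298 Ω
I_n = V_th/R_th = -0.0007405/1.298 = -0.0005704 A, and R_n = R_th = 1.298 Ω

Final answer: I_n = -0.0005704 A, R_n = 1.298 Ω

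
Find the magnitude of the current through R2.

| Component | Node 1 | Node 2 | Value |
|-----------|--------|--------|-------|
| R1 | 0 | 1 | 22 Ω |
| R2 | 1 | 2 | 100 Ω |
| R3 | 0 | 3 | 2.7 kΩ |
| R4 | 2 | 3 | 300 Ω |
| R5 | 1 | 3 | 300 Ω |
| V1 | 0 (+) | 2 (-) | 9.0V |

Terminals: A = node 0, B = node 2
Nodal analysis, taking node 2 as the 0 V reference.
Source V1 fixes V_0 = 9 V.
KCL at each unknown node (sum of currents leaving = 0; resistances in Ω):
  Node 1: (V_1 - 9)/22 + (V_1 - 0)/100 + (V_1 - V_3)/300 = 0
  Node 3: (V_3 - 9)/2700 + (V_3 - 0)/300 + (V_3 - V_1)/300 = 0
Collecting terms (coefficients in siemens):
  0.05879·V_1 - 0.003333·V_3 = 0.4091
  0.007037·V_3 - 0.003333·V_1 = 0.003333
Determinant D = (0.05879)(0.007037) - (-0.003333)(-0.003333) = 0.0004026
V_1 = [(0.4091)(0.007037) - (-0.003333)(0.003333)]/D = 7.178 V
V_3 = [(0.05879)(0.003333) - (0.4091)(-0.003333)]/D = 3.874 V
I_R2 = (V_1 - V_2)/R2 = (7.178 - 0)/100 = 0.07178 A
|I_R2| = 0.07178 A

Final answer: |I_R2| = 0.07178 A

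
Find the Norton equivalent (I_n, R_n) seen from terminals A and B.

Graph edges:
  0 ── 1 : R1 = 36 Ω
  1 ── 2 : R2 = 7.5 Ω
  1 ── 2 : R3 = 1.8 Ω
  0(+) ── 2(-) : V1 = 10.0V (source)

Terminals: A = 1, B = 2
Find the Thévenin equivalent first; then I_n = V_th/R_th and R_n = R_th.
Step 1 — V_th is the open-circuit voltage V_A - V_B (nothing connected across the terminals).
Nodal analysis, taking node 2 as the 0 V reference.
Source V1 fixes V_0 = 10 V.
KCL at each unknown node (sum of currents leaving = 0; resistances in Ω):
  Node 1: (V_1 - 10)/36 + (V_1 - 0)/7.5 + (V_1 - 0)/1.8 = 0
Collecting terms: 0.7167 × V_1 = 0.2778  =>  V_1 = 0.3876 V
V_th = V_1 - V_2 = 0.3876 - 0 = 0.3876 V
Step 2 — R_th: zero the source — replace V1 by a short circuit (node 2 merges into node 0) — and find the resistance seen between A (node 1) and B (node 0).
Reduce the network between node 1 (A) and node 0 (B) by series/parallel combination:
  Rp1 = R1 ‖ R2 ‖ R3 (parallel, all between nodes 0 and 1) = 1/(1/36 + 1/7.5 + 1/1.8) = 1.395 Ω
R_th = 1.395 Ω
I_n = V_th/R_th = 0.3876/1.395 = 0.2778 A, and R_n = R_th = 1.395 Ω

Final answer: I_n = 0.2778 A, R_n = 1.395 Ω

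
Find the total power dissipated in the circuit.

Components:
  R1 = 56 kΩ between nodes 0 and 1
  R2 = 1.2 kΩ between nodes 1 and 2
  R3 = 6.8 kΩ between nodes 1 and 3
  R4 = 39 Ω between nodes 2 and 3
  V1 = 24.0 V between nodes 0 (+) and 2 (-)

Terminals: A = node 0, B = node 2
Nodal analysis, taking node 2 as the 0 V reference.
Source V1 fixes V_0 = 24 V.
KCL at each unknown node (sum of currents leaving = 0; resistances in Ω):
  Node 1: (V_1 - 24)/56000 + (V_1 - 0)/1200 + (V_1 - V_3)/6800 = 0
  Node 3: (V_3 - V_1)/6800 + (V_3 - 0)/39 = 0
Collecting terms (coefficients in siemens):
  0.0009982·V_1 - 0.0001471·V_3 = 0.0004286
  0.02579·V_3 - 0.0001471·V_1 = 0
Determinant D = (0.0009982)(0.02579) - (-0.0001471)(-0.0001471) = 0.00002572
V_1 = [(0.0004286)(0.02579) - (-0.0001471)(0)]/D = 0.4297 V
V_3 = [(0.0009982)(0) - (0.0004286)(-0.0001471)]/D = 0.00245 V
Power in each resistor, P = (ΔV)²/R:
  P_R1 = (24 - 0.4297)²/56000 = 0.009921 W
  P_R2 = (0.4297 - 0)²/1200 = 0.0001539 W
  P_R3 = (0.4297 - 0.00245)²/6800 = 0.00002684 W
  P_R4 = (0 - 0.00245)²/39 = 0.0000001539 W
P_total = P_R1 + P_R2 + P_R3 + P_R4 = 0.0101 W

Final answer: 0.0101 W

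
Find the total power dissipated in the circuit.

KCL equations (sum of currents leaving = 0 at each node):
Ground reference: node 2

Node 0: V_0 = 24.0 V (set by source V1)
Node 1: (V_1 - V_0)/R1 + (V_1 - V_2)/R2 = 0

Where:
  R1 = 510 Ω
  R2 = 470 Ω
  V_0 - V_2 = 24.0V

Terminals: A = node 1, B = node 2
Nodal analysis, taking node 2 as the 0 V reference.
Source V1 fixes V_0 = 24 V.
KCL at each unknown node (sum of currents leaving = 0; resistances in Ω):
  Node 1: (V_1 - 24)/510 + (V_1 - 0)/470 = 0
Collecting terms: 0.004088 × V_1 = 0.04706  =>  V_1 = 11.51 V
Power in each resistor, P = (ΔV)²/R:
  P_R1 = (24 - 11.51)²/510 = 0.3059 W
  P_R2 = (11.51 - 0)²/470 = 0.2819 W
P_total = P_R1 + P_R2 = 0.5878 W

Final answer: 0.5878 W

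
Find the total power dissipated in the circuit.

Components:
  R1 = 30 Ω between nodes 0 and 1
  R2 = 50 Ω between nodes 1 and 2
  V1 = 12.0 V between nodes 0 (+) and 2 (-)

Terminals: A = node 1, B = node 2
Nodal analysis, taking node 2 as the 0 V reference.
Source V1 fixes V_0 = 12 V.
KCL at each unknown node (sum of currents leaving = 0; resistances in Ω):
  Node 1: (V_1 - 12)/30 + (V_1 - 0)/50 = 0
Collecting terms: 0.05333 × V_1 = 0.4  =>  V_1 = 7.5 V
Power in each resistor, P = (ΔV)²/R:
  P_R1 = (12 - 7.5)²/30 = 0.675 W
  P_R2 = (7.5 - 0)²/50 = 1.125 W
P_total = P_R1 + P_R2 = 1.8 W

Final answer: 1.8 W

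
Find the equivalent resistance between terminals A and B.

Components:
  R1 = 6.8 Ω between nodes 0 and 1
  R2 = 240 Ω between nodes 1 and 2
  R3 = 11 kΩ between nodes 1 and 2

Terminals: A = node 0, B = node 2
Reduce the network between node 0 (A) and node 2 (B) by series/parallel combination:
  Rp1 = R2 ‖ R3 (parallel, both between nodes 1 and 2) = 1/(1/240 + 1/11000) = 234.9 Ω
  Rs1 = R1 + Rp1 (series, joined only at node 1) = 6.8 + 234.9 = 241.7 Ω
R_eq = 241.7 Ω

Final answer: 241.7 Ω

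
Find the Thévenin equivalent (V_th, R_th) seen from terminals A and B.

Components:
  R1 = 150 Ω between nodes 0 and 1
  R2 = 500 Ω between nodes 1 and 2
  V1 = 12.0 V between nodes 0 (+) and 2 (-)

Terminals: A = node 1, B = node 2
Step 1 — V_th is the open-circuit voltage V_A - V_B (nothing connected across the terminals).
Nodal analysis, taking node 2 as the 0 V reference.
Source V1 fixes V_0 = 12 V.
KCL at each unknown node (sum of currents leaving = 0; resistances in Ω):
  Node 1: (V_1 - 12)/150 + (V_1 - 0)/500 = 0
Collecting terms: 0.008667 × V_1 = 0.08  =>  V_1 = 9.231 V
V_th = V_1 - V_2 = 9.231 - 0 = 9.231 V
Step 2 — R_th: zero the source — replace V1 by a short circuit (node 2 merges into node 0) — and find the resistance seen between A (node 1) and B (node 0).
Reduce the network between node 1 (A) and node 0 (B) by series/parallel combination:
  Rp1 = R1 ‖ R2 (parallel, both between nodes 0 and 1) = 1/(1/150 + 1/500) = 115.4 Ω
R_th = 115.4 Ω

Final answer: V_th = 9.231 V, R_th = 115.4 Ω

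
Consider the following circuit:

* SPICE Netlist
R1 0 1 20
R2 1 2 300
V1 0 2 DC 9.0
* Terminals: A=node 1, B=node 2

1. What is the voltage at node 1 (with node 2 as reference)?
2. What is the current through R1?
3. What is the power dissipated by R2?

Nodal analysis, taking node 2 as the 0 V reference.
Source V1 fixes V_0 = 9 V.
KCL at each unknown node (sum of currents leaving = 0; resistances in Ω):
  Node 1: (V_1 - 9)/20 + (V_1 - 0)/300 = 0
Collecting terms: 0.05333 × V_1 = 0.45  =>  V_1 = 8.438 V
Part 1:
  Read off the nodal solution: V_1 = 8.438 V
Part 2:
  I_R1 = (V_0 - V_1)/R1 = (9 - 8.438)/20 = 0.02813 A
  Magnitude: I_R1 = 0.02813 A
Part 3:
  I_R2 = (V_1 - V_2)/R2 = (8.438 - 0)/300 = 0.02813 A
  P_R2 = I_R2² × R2 = (0.02813)² × 300 = 0.2373 W

Final answers:
1. V_1 = 8.438 V
2. I_R1 = 0.02813 A
3. P_R2 = 0.2373 W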